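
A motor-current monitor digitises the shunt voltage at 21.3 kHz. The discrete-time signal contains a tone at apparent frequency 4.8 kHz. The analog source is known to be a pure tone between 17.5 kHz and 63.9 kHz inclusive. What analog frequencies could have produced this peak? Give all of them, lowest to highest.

26.1 kHz, 37.8 kHz, 47.4 kHz, 59.1 kHz

Frequencies that alias to 4.8 kHz are k·fs ± 4.8 kHz for integer k ≥ 0.
k=0: 4.8 kHz.
k=1: 16.5 kHz, 26.1 kHz.
k=2: 37.8 kHz, 47.4 kHz.
k=3: 59.1 kHz, 68.7 kHz.
k=4: 80.4 kHz, 90 kHz.
Within [17.5 kHz, 63.9 kHz]: 26.1 kHz, 37.8 kHz, 47.4 kHz, 59.1 kHz.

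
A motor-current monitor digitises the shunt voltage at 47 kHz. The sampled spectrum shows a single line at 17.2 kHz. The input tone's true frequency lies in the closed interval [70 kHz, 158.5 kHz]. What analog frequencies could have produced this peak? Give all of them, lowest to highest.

76.8 kHz, 111.2 kHz, 123.8 kHz, 158.2 kHz

Frequencies that alias to 17.2 kHz are k·fs ± 17.2 kHz for integer k ≥ 0.
k=0: 17.2 kHz.
k=1: 29.8 kHz, 64.2 kHz.
k=2: 76.8 kHz, 111.2 kHz.
k=3: 123.8 kHz, 158.2 kHz.
k=4: 170.8 kHz, 205.2 kHz.
Within [70 kHz, 158.5 kHz]: 76.8 kHz, 111.2 kHz, 123.8 kHz, 158.2 kHz.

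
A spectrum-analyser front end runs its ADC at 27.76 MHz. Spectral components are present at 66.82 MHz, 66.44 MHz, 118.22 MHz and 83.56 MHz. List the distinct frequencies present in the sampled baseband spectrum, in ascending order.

0.28 MHz, 7.18 MHz, 10.92 MHz, 11.3 MHz

fs/2 = 13.88 MHz.
66.82 MHz mod fs = 11.3 MHz.
11.3 MHz ≤ fs/2 = 13.88 MHz, appears at 11.3 MHz.
66.44 MHz mod fs = 10.92 MHz.
10.92 MHz ≤ fs/2 = 13.88 MHz, appears at 10.92 MHz.
118.22 MHz mod fs = 7.18 MHz.
7.18 MHz ≤ fs/2 = 13.88 MHz, appears at 7.18 MHz.
83.56 MHz mod fs = 0.28 MHz.
0.28 MHz ≤ fs/2 = 13.88 MHz, appears at 0.28 MHz.
Distinct values: {0.28 MHz, 7.18 MHz, 10.92 MHz, 11.3 MHz}.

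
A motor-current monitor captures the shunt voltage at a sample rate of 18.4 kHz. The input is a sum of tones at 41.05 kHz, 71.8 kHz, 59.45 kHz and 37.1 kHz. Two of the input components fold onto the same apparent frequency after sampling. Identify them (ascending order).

41.05 kHz, 59.45 kHz

fs/2 = 9.2 kHz.
41.05 kHz mod fs = 4.25 kHz.
4.25 kHz ≤ fs/2 = 9.2 kHz, appears at 4.25 kHz.
71.8 kHz mod fs = 16.6 kHz.
16.6 kHz > fs/2 = 9.2 kHz, folds to fs − 16.6 kHz = 1.8 kHz.
59.45 kHz mod fs = 4.25 kHz.
4.25 kHz ≤ fs/2 = 9.2 kHz, appears at 4.25 kHz.
37.1 kHz mod fs = 0.3 kHz.
0.3 kHz ≤ fs/2 = 9.2 kHz, appears at 0.3 kHz.
41.05 kHz and 59.45 kHz both map to 4.25 kHz.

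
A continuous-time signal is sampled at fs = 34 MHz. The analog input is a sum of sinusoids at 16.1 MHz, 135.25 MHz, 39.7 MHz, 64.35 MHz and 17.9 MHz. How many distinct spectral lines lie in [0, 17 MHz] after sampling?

4

fs/2 = 17 MHz.
16.1 MHz ≤ fs/2 = 17 MHz, passes unchanged.
135.25 MHz mod fs = 33.25 MHz.
33.25 MHz > fs/2 = 17 MHz, folds to fs − 33.25 MHz = 0.75 MHz.
39.7 MHz mod fs = 5.7 MHz.
5.7 MHz ≤ fs/2 = 17 MHz, appears at 5.7 MHz.
64.35 MHz mod fs = 30.35 MHz.
30.35 MHz > fs/2 = 17 MHz, folds to fs − 30.35 MHz = 3.65 MHz.
17.9 MHz > fs/2 = 17 MHz, folds to fs − 17.9 MHz = 16.1 MHz.
Distinct values: {0.75 MHz, 3.65 MHz, 5.7 MHz, 16.1 MHz} → 4.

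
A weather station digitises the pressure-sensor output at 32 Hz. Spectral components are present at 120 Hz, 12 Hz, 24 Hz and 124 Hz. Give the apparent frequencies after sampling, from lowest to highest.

fs/2 = 16 Hz.
120 Hz mod fs = 24 Hz.
24 Hz > fs/2 = 16 Hz, folds to fs − 24 Hz = 8 Hz.
12 Hz ≤ fs/2 = 16 Hz, passes unchanged.
24 Hz > fs/2 = 16 Hz, folds to fs − 24 Hz = 8 Hz.
124 Hz mod fs = 28 Hz.
28 Hz > fs/2 = 16 Hz, folds to fs − 28 Hz = 4 Hz.
Distinct values: {4 Hz, 8 Hz, 12 Hz}.

4 Hz, 8 Hz, 12 Hz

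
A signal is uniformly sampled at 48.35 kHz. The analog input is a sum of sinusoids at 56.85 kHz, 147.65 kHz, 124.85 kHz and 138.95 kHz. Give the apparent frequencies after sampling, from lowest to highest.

2.6 kHz, 6.1 kHz, 8.5 kHz, 20.2 kHz

fs/2 = 24.175 kHz.
56.85 kHz mod fs = 8.5 kHz.
8.5 kHz ≤ fs/2 = 24.175 kHz, appears at 8.5 kHz.
147.65 kHz mod fs = 2.6 kHz.
2.6 kHz ≤ fs/2 = 24.175 kHz, appears at 2.6 kHz.
124.85 kHz mod fs = 28.15 kHz.
28.15 kHz > fs/2 = 24.175 kHz, folds to fs − 28.15 kHz = 20.2 kHz.
138.95 kHz mod fs = 42.25 kHz.
42.25 kHz > fs/2 = 24.175 kHz, folds to fs − 42.25 kHz = 6.1 kHz.
Distinct values: {2.6 kHz, 6.1 kHz, 8.5 kHz, 20.2 kHz}.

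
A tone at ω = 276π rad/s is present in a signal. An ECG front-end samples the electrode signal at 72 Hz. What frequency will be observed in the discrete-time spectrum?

ω = 276π rad/s → f = ω/(2π) = 138 Hz.
138 Hz mod fs = 66 Hz.
66 Hz > fs/2 = 36 Hz, folds to fs − 66 Hz = 6 Hz.

6 Hz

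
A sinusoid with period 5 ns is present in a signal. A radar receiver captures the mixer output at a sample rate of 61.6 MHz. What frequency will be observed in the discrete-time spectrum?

T = 5 ns → f = 1/T = 200 MHz.
200 MHz mod fs = 15.2 MHz.
15.2 MHz ≤ fs/2 = 30.8 MHz, appears at 15.2 MHz.

15.2 MHz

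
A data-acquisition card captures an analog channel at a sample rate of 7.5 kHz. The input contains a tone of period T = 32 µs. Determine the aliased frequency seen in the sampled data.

1.25 kHz

T = 32 µs → f = 1/T = 31.25 kHz.
31.25 kHz mod fs = 1.25 kHz.
1.25 kHz ≤ fs/2 = 3.75 kHz, appears at 1.25 kHz.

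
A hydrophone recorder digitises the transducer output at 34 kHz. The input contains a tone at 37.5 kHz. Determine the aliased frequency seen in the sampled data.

37.5 kHz mod fs = 3.5 kHz.
3.5 kHz ≤ fs/2 = 17 kHz, appears at 3.5 kHz.

3.5 kHz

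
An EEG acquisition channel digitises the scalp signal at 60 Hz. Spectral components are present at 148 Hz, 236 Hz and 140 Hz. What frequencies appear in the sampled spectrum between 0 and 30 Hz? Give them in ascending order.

4 Hz, 20 Hz, 28 Hz

fs/2 = 30 Hz.
148 Hz mod fs = 28 Hz.
28 Hz ≤ fs/2 = 30 Hz, appears at 28 Hz.
236 Hz mod fs = 56 Hz.
56 Hz > fs/2 = 30 Hz, folds to fs − 56 Hz = 4 Hz.
140 Hz mod fs = 20 Hz.
20 Hz ≤ fs/2 = 30 Hz, appears at 20 Hz.
Distinct values: {4 Hz, 20 Hz, 28 Hz}.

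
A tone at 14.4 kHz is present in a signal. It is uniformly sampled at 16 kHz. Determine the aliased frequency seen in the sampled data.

14.4 kHz > fs/2 = 8 kHz, folds to fs − 14.4 kHz = 1.6 kHz.

1.6 kHz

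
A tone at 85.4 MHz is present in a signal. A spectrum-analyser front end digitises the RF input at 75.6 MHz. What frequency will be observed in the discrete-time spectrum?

85.4 MHz mod fs = 9.8 MHz.
9.8 MHz ≤ fs/2 = 37.8 MHz, appears at 9.8 MHz.

9.8 MHz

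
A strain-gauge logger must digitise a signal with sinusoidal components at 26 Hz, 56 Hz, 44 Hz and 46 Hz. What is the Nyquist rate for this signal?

112 Hz

Highest-frequency component: 56 Hz.
Nyquist rate = 2 × 56 Hz = 112 Hz.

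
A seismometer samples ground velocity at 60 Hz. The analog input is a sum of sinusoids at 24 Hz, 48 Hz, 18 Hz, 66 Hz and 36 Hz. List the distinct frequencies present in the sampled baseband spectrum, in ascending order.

6 Hz, 12 Hz, 18 Hz, 24 Hz

fs/2 = 30 Hz.
24 Hz ≤ fs/2 = 30 Hz, passes unchanged.
48 Hz > fs/2 = 30 Hz, folds to fs − 48 Hz = 12 Hz.
18 Hz ≤ fs/2 = 30 Hz, passes unchanged.
66 Hz mod fs = 6 Hz.
6 Hz ≤ fs/2 = 30 Hz, appears at 6 Hz.
36 Hz > fs/2 = 30 Hz, folds to fs − 36 Hz = 24 Hz.
Distinct values: {6 Hz, 12 Hz, 18 Hz, 24 Hz}.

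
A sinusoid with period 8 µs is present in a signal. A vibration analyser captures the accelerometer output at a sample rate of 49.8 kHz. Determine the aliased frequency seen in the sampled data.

24.4 kHz

T = 8 µs → f = 1/T = 125 kHz.
125 kHz mod fs = 25.4 kHz.
25.4 kHz > fs/2 = 24.9 kHz, folds to fs − 25.4 kHz = 24.4 kHz.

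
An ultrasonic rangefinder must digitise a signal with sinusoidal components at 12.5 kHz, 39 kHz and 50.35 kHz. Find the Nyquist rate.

100.7 kHz

Highest-frequency component: 50.35 kHz.
Nyquist rate = 2 × 50.35 kHz = 100.7 kHz.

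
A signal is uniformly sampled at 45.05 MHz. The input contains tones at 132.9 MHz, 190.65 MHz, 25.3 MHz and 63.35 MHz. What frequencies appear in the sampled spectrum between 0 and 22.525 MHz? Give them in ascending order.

2.25 MHz, 10.45 MHz, 18.3 MHz, 19.75 MHz

fs/2 = 22.525 MHz.
132.9 MHz mod fs = 42.8 MHz.
42.8 MHz > fs/2 = 22.525 MHz, folds to fs − 42.8 MHz = 2.25 MHz.
190.65 MHz mod fs = 10.45 MHz.
10.45 MHz ≤ fs/2 = 22.525 MHz, appears at 10.45 MHz.
25.3 MHz > fs/2 = 22.525 MHz, folds to fs − 25.3 MHz = 19.75 MHz.
63.35 MHz mod fs = 18.3 MHz.
18.3 MHz ≤ fs/2 = 22.525 MHz, appears at 18.3 MHz.
Distinct values: {2.25 MHz, 10.45 MHz, 18.3 MHz, 19.75 MHz}.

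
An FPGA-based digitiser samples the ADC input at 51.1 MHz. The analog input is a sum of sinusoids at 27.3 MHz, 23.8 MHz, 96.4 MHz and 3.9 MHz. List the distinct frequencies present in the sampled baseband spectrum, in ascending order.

3.9 MHz, 5.8 MHz, 23.8 MHz

fs/2 = 25.55 MHz.
27.3 MHz > fs/2 = 25.55 MHz, folds to fs − 27.3 MHz = 23.8 MHz.
23.8 MHz ≤ fs/2 = 25.55 MHz, passes unchanged.
96.4 MHz mod fs = 45.3 MHz.
45.3 MHz > fs/2 = 25.55 MHz, folds to fs − 45.3 MHz = 5.8 MHz.
3.9 MHz ≤ fs/2 = 25.55 MHz, passes unchanged.
Distinct values: {3.9 MHz, 5.8 MHz, 23.8 MHz}.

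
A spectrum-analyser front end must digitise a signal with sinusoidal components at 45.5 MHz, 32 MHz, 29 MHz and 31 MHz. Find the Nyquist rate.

91 MHz

Highest-frequency component: 45.5 MHz.
Nyquist rate = 2 × 45.5 MHz = 91 MHz.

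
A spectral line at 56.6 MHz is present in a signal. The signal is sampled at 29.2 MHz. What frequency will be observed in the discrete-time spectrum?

56.6 MHz mod fs = 27.4 MHz.
27.4 MHz > fs/2 = 14.6 MHz, folds to fs − 27.4 MHz = 1.8 MHz.

1.8 MHz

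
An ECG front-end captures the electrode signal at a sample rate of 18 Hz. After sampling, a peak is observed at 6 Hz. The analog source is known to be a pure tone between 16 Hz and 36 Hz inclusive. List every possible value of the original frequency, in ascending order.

24 Hz, 30 Hz

Frequencies that alias to 6 Hz are k·fs ± 6 Hz for integer k ≥ 0.
k=0: 6 Hz.
k=1: 12 Hz, 24 Hz.
k=2: 30 Hz, 42 Hz.
k=3: 48 Hz, 60 Hz.
Within [16 Hz, 36 Hz]: 24 Hz, 30 Hz.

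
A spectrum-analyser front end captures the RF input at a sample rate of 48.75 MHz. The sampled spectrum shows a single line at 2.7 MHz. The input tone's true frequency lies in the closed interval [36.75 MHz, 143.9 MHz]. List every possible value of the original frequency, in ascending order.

46.05 MHz, 51.45 MHz, 94.8 MHz, 100.2 MHz, 143.55 MHz

Frequencies that alias to 2.7 MHz are k·fs ± 2.7 MHz for integer k ≥ 0.
k=0: 2.7 MHz.
k=1: 46.05 MHz, 51.45 MHz.
k=2: 94.8 MHz, 100.2 MHz.
k=3: 143.55 MHz, 148.95 MHz.
k=4: 192.3 MHz, 197.7 MHz.
Within [36.75 MHz, 143.9 MHz]: 46.05 MHz, 51.45 MHz, 94.8 MHz, 100.2 MHz, 143.55 MHz.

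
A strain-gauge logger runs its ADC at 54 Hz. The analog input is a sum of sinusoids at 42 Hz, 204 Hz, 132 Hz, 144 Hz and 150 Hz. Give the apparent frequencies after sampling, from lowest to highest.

12 Hz, 18 Hz, 24 Hz

fs/2 = 27 Hz.
42 Hz > fs/2 = 27 Hz, folds to fs − 42 Hz = 12 Hz.
204 Hz mod fs = 42 Hz.
42 Hz > fs/2 = 27 Hz, folds to fs − 42 Hz = 12 Hz.
132 Hz mod fs = 24 Hz.
24 Hz ≤ fs/2 = 27 Hz, appears at 24 Hz.
144 Hz mod fs = 36 Hz.
36 Hz > fs/2 = 27 Hz, folds to fs − 36 Hz = 18 Hz.
150 Hz mod fs = 42 Hz.
42 Hz > fs/2 = 27 Hz, folds to fs − 42 Hz = 12 Hz.
Distinct values: {12 Hz, 18 Hz, 24 Hz}.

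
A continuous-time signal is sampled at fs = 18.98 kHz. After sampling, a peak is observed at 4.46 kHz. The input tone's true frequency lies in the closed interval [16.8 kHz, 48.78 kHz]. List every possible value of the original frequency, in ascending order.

23.44 kHz, 33.5 kHz, 42.42 kHz

Frequencies that alias to 4.46 kHz are k·fs ± 4.46 kHz for integer k ≥ 0.
k=0: 4.46 kHz.
k=1: 14.52 kHz, 23.44 kHz.
k=2: 33.5 kHz, 42.42 kHz.
k=3: 52.48 kHz, 61.4 kHz.
Within [16.8 kHz, 48.78 kHz]: 23.44 kHz, 33.5 kHz, 42.42 kHz.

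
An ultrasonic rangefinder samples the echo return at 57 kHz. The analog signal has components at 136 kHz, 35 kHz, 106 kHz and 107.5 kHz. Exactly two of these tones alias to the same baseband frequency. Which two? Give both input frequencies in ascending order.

fs/2 = 28.5 kHz.
136 kHz mod fs = 22 kHz.
22 kHz ≤ fs/2 = 28.5 kHz, appears at 22 kHz.
35 kHz > fs/2 = 28.5 kHz, folds to fs − 35 kHz = 22 kHz.
106 kHz mod fs = 49 kHz.
49 kHz > fs/2 = 28.5 kHz, folds to fs − 49 kHz = 8 kHz.
107.5 kHz mod fs = 50.5 kHz.
50.5 kHz > fs/2 = 28.5 kHz, folds to fs − 50.5 kHz = 6.5 kHz.
35 kHz and 136 kHz both map to 22 kHz.

35 kHz, 136 kHz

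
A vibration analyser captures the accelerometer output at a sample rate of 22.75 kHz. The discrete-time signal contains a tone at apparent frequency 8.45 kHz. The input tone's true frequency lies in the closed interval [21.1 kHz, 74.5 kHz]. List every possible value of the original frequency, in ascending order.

31.2 kHz, 37.05 kHz, 53.95 kHz, 59.8 kHz

Frequencies that alias to 8.45 kHz are k·fs ± 8.45 kHz for integer k ≥ 0.
k=0: 8.45 kHz.
k=1: 14.3 kHz, 31.2 kHz.
k=2: 37.05 kHz, 53.95 kHz.
k=3: 59.8 kHz, 76.7 kHz.
k=4: 82.55 kHz, 99.45 kHz.
Within [21.1 kHz, 74.5 kHz]: 31.2 kHz, 37.05 kHz, 53.95 kHz, 59.8 kHz.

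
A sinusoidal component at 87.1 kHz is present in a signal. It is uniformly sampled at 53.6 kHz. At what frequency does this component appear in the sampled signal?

20.1 kHz

87.1 kHz mod fs = 33.5 kHz.
33.5 kHz > fs/2 = 26.8 kHz, folds to fs − 33.5 kHz = 20.1 kHz.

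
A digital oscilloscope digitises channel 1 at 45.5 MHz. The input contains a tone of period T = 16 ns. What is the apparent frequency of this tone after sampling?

T = 16 ns → f = 1/T = 62.5 MHz.
62.5 MHz mod fs = 17 MHz.
17 MHz ≤ fs/2 = 22.75 MHz, appears at 17 MHz.

17 MHz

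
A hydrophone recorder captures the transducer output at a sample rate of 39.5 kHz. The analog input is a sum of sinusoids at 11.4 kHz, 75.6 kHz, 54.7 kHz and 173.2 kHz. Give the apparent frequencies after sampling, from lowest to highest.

3.4 kHz, 11.4 kHz, 15.2 kHz

fs/2 = 19.75 kHz.
11.4 kHz ≤ fs/2 = 19.75 kHz, passes unchanged.
75.6 kHz mod fs = 36.1 kHz.
36.1 kHz > fs/2 = 19.75 kHz, folds to fs − 36.1 kHz = 3.4 kHz.
54.7 kHz mod fs = 15.2 kHz.
15.2 kHz ≤ fs/2 = 19.75 kHz, appears at 15.2 kHz.
173.2 kHz mod fs = 15.2 kHz.
15.2 kHz ≤ fs/2 = 19.75 kHz, appears at 15.2 kHz.
Distinct values: {3.4 kHz, 11.4 kHz, 15.2 kHz}.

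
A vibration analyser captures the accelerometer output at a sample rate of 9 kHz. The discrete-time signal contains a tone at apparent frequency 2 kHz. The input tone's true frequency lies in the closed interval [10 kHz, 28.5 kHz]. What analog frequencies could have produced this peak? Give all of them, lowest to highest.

11 kHz, 16 kHz, 20 kHz, 25 kHz

Frequencies that alias to 2 kHz are k·fs ± 2 kHz for integer k ≥ 0.
k=0: 2 kHz.
k=1: 7 kHz, 11 kHz.
k=2: 16 kHz, 20 kHz.
k=3: 25 kHz, 29 kHz.
k=4: 34 kHz, 38 kHz.
Within [10 kHz, 28.5 kHz]: 11 kHz, 16 kHz, 20 kHz, 25 kHz.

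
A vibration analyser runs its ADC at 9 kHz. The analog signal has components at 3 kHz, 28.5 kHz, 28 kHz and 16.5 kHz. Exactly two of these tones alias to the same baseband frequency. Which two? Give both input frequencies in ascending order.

fs/2 = 4.5 kHz.
3 kHz ≤ fs/2 = 4.5 kHz, passes unchanged.
28.5 kHz mod fs = 1.5 kHz.
1.5 kHz ≤ fs/2 = 4.5 kHz, appears at 1.5 kHz.
28 kHz mod fs = 1 kHz.
1 kHz ≤ fs/2 = 4.5 kHz, appears at 1 kHz.
16.5 kHz mod fs = 7.5 kHz.
7.5 kHz > fs/2 = 4.5 kHz, folds to fs − 7.5 kHz = 1.5 kHz.
16.5 kHz and 28.5 kHz both map to 1.5 kHz.

16.5 kHz, 28.5 kHz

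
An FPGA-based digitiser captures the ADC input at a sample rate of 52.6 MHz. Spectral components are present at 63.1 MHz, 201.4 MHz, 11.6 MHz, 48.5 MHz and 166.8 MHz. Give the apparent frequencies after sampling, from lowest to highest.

fs/2 = 26.3 MHz.
63.1 MHz mod fs = 10.5 MHz.
10.5 MHz ≤ fs/2 = 26.3 MHz, appears at 10.5 MHz.
201.4 MHz mod fs = 43.6 MHz.
43.6 MHz > fs/2 = 26.3 MHz, folds to fs − 43.6 MHz = 9 MHz.
11.6 MHz ≤ fs/2 = 26.3 MHz, passes unchanged.
48.5 MHz > fs/2 = 26.3 MHz, folds to fs − 48.5 MHz = 4.1 MHz.
166.8 MHz mod fs = 9 MHz.
9 MHz ≤ fs/2 = 26.3 MHz, appears at 9 MHz.
Distinct values: {4.1 MHz, 9 MHz, 10.5 MHz, 11.6 MHz}.

4.1 MHz, 9 MHz, 10.5 MHz, 11.6 MHz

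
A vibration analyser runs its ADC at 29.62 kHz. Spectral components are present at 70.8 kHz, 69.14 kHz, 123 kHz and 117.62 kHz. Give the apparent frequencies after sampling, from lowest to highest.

0.86 kHz, 4.52 kHz, 9.9 kHz, 11.56 kHz

fs/2 = 14.81 kHz.
70.8 kHz mod fs = 11.56 kHz.
11.56 kHz ≤ fs/2 = 14.81 kHz, appears at 11.56 kHz.
69.14 kHz mod fs = 9.9 kHz.
9.9 kHz ≤ fs/2 = 14.81 kHz, appears at 9.9 kHz.
123 kHz mod fs = 4.52 kHz.
4.52 kHz ≤ fs/2 = 14.81 kHz, appears at 4.52 kHz.
117.62 kHz mod fs = 28.76 kHz.
28.76 kHz > fs/2 = 14.81 kHz, folds to fs − 28.76 kHz = 0.86 kHz.
Distinct values: {0.86 kHz, 4.52 kHz, 9.9 kHz, 11.56 kHz}.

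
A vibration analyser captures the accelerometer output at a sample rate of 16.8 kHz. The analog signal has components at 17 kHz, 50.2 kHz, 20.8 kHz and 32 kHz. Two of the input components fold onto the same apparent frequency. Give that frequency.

0.2 kHz

fs/2 = 8.4 kHz.
17 kHz mod fs = 0.2 kHz.
0.2 kHz ≤ fs/2 = 8.4 kHz, appears at 0.2 kHz.
50.2 kHz mod fs = 16.6 kHz.
16.6 kHz > fs/2 = 8.4 kHz, folds to fs − 16.6 kHz = 0.2 kHz.
20.8 kHz mod fs = 4 kHz.
4 kHz ≤ fs/2 = 8.4 kHz, appears at 4 kHz.
32 kHz mod fs = 15.2 kHz.
15.2 kHz > fs/2 = 8.4 kHz, folds to fs − 15.2 kHz = 1.6 kHz.
17 kHz and 50.2 kHz both map to 0.2 kHz.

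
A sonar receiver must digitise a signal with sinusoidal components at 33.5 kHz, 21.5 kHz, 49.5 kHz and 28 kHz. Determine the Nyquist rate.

99 kHz

Highest-frequency component: 49.5 kHz.
Nyquist rate = 2 × 49.5 kHz = 99 kHz.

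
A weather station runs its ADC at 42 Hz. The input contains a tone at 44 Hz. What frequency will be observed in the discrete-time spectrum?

2 Hz

44 Hz mod fs = 2 Hz.
2 Hz ≤ fs/2 = 21 Hz, appears at 2 Hz.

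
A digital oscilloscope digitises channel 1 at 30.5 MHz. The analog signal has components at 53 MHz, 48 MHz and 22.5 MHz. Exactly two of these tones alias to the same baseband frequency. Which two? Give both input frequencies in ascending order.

fs/2 = 15.25 MHz.
53 MHz mod fs = 22.5 MHz.
22.5 MHz > fs/2 = 15.25 MHz, folds to fs − 22.5 MHz = 8 MHz.
48 MHz mod fs = 17.5 MHz.
17.5 MHz > fs/2 = 15.25 MHz, folds to fs − 17.5 MHz = 13 MHz.
22.5 MHz > fs/2 = 15.25 MHz, folds to fs − 22.5 MHz = 8 MHz.
22.5 MHz and 53 MHz both map to 8 MHz.

22.5 MHz, 53 MHz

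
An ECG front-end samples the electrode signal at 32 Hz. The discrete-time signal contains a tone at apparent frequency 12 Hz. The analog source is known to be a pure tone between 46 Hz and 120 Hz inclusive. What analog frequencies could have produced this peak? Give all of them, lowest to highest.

52 Hz, 76 Hz, 84 Hz, 108 Hz, 116 Hz

Frequencies that alias to 12 Hz are k·fs ± 12 Hz for integer k ≥ 0.
k=0: 12 Hz.
k=1: 20 Hz, 44 Hz.
k=2: 52 Hz, 76 Hz.
k=3: 84 Hz, 108 Hz.
k=4: 116 Hz, 140 Hz.
k=5: 148 Hz, 172 Hz.
Within [46 Hz, 120 Hz]: 52 Hz, 76 Hz, 84 Hz, 108 Hz, 116 Hz.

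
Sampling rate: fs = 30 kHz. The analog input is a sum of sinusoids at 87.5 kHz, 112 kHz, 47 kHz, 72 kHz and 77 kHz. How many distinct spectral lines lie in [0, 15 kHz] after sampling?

fs/2 = 15 kHz.
87.5 kHz mod fs = 27.5 kHz.
27.5 kHz > fs/2 = 15 kHz, folds to fs − 27.5 kHz = 2.5 kHz.
112 kHz mod fs = 22 kHz.
22 kHz > fs/2 = 15 kHz, folds to fs − 22 kHz = 8 kHz.
47 kHz mod fs = 17 kHz.
17 kHz > fs/2 = 15 kHz, folds to fs − 17 kHz = 13 kHz.
72 kHz mod fs = 12 kHz.
12 kHz ≤ fs/2 = 15 kHz, appears at 12 kHz.
77 kHz mod fs = 17 kHz.
17 kHz > fs/2 = 15 kHz, folds to fs − 17 kHz = 13 kHz.
Distinct values: {2.5 kHz, 8 kHz, 12 kHz, 13 kHz} → 4.

4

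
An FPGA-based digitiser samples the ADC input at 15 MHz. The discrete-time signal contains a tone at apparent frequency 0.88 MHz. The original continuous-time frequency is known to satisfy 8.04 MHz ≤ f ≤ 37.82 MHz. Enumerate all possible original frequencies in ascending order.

14.12 MHz, 15.88 MHz, 29.12 MHz, 30.88 MHz

Frequencies that alias to 0.88 MHz are k·fs ± 0.88 MHz for integer k ≥ 0.
k=0: 0.88 MHz.
k=1: 14.12 MHz, 15.88 MHz.
k=2: 29.12 MHz, 30.88 MHz.
k=3: 44.12 MHz, 45.88 MHz.
Within [8.04 MHz, 37.82 MHz]: 14.12 MHz, 15.88 MHz, 29.12 MHz, 30.88 MHz.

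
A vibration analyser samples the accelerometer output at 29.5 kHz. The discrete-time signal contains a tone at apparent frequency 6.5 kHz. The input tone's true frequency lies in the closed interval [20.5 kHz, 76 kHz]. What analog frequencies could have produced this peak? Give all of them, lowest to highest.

23 kHz, 36 kHz, 52.5 kHz, 65.5 kHz

Frequencies that alias to 6.5 kHz are k·fs ± 6.5 kHz for integer k ≥ 0.
k=0: 6.5 kHz.
k=1: 23 kHz, 36 kHz.
k=2: 52.5 kHz, 65.5 kHz.
k=3: 82 kHz, 95 kHz.
Within [20.5 kHz, 76 kHz]: 23 kHz, 36 kHz, 52.5 kHz, 65.5 kHz.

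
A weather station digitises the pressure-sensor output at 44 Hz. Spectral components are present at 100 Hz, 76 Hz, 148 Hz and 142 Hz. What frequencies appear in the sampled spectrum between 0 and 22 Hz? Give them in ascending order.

fs/2 = 22 Hz.
100 Hz mod fs = 12 Hz.
12 Hz ≤ fs/2 = 22 Hz, appears at 12 Hz.
76 Hz mod fs = 32 Hz.
32 Hz > fs/2 = 22 Hz, folds to fs − 32 Hz = 12 Hz.
148 Hz mod fs = 16 Hz.
16 Hz ≤ fs/2 = 22 Hz, appears at 16 Hz.
142 Hz mod fs = 10 Hz.
10 Hz ≤ fs/2 = 22 Hz, appears at 10 Hz.
Distinct values: {10 Hz, 12 Hz, 16 Hz}.

10 Hz, 12 Hz, 16 Hz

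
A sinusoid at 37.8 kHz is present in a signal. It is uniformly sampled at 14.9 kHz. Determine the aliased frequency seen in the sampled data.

6.9 kHz

37.8 kHz mod fs = 8 kHz.
8 kHz > fs/2 = 7.45 kHz, folds to fs − 8 kHz = 6.9 kHz.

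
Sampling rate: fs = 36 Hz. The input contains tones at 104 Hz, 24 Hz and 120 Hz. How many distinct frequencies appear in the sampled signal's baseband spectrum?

fs/2 = 18 Hz.
104 Hz mod fs = 32 Hz.
32 Hz > fs/2 = 18 Hz, folds to fs − 32 Hz = 4 Hz.
24 Hz > fs/2 = 18 Hz, folds to fs − 24 Hz = 12 Hz.
120 Hz mod fs = 12 Hz.
12 Hz ≤ fs/2 = 18 Hz, appears at 12 Hz.
Distinct values: {4 Hz, 12 Hz} → 2.

2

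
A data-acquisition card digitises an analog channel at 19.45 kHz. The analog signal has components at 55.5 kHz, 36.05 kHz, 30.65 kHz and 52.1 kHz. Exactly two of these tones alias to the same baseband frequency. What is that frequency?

fs/2 = 9.725 kHz.
55.5 kHz mod fs = 16.6 kHz.
16.6 kHz > fs/2 = 9.725 kHz, folds to fs − 16.6 kHz = 2.85 kHz.
36.05 kHz mod fs = 16.6 kHz.
16.6 kHz > fs/2 = 9.725 kHz, folds to fs − 16.6 kHz = 2.85 kHz.
30.65 kHz mod fs = 11.2 kHz.
11.2 kHz > fs/2 = 9.725 kHz, folds to fs − 11.2 kHz = 8.25 kHz.
52.1 kHz mod fs = 13.2 kHz.
13.2 kHz > fs/2 = 9.725 kHz, folds to fs − 13.2 kHz = 6.25 kHz.
36.05 kHz and 55.5 kHz both map to 2.85 kHz.

2.85 kHz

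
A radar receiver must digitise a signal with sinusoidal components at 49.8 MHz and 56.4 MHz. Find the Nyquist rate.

112.8 MHz

Highest-frequency component: 56.4 MHz.
Nyquist rate = 2 × 56.4 MHz = 112.8 MHz.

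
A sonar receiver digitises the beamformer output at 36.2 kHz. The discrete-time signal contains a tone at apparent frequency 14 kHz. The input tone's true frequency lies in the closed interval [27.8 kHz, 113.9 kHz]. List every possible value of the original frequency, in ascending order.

Frequencies that alias to 14 kHz are k·fs ± 14 kHz for integer k ≥ 0.
k=0: 14 kHz.
k=1: 22.2 kHz, 50.2 kHz.
k=2: 58.4 kHz, 86.4 kHz.
k=3: 94.6 kHz, 122.6 kHz.
k=4: 130.8 kHz, 158.8 kHz.
Within [27.8 kHz, 113.9 kHz]: 50.2 kHz, 58.4 kHz, 86.4 kHz, 94.6 kHz.

50.2 kHz, 58.4 kHz, 86.4 kHz, 94.6 kHz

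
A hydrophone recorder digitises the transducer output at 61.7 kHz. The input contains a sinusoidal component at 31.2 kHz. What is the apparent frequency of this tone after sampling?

30.5 kHz

31.2 kHz > fs/2 = 30.85 kHz, folds to fs − 31.2 kHz = 30.5 kHz.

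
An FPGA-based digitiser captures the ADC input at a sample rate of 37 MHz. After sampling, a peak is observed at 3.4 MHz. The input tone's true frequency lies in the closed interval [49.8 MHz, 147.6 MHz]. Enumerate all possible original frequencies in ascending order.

70.6 MHz, 77.4 MHz, 107.6 MHz, 114.4 MHz, 144.6 MHz

Frequencies that alias to 3.4 MHz are k·fs ± 3.4 MHz for integer k ≥ 0.
k=0: 3.4 MHz.
k=1: 33.6 MHz, 40.4 MHz.
k=2: 70.6 MHz, 77.4 MHz.
k=3: 107.6 MHz, 114.4 MHz.
k=4: 144.6 MHz, 151.4 MHz.
k=5: 181.6 MHz, 188.4 MHz.
Within [49.8 MHz, 147.6 MHz]: 70.6 MHz, 77.4 MHz, 107.6 MHz, 114.4 MHz, 144.6 MHz.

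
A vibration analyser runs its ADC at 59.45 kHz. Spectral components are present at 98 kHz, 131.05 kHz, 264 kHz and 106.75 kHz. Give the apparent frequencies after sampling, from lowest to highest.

12.15 kHz, 20.9 kHz, 26.2 kHz

fs/2 = 29.725 kHz.
98 kHz mod fs = 38.55 kHz.
38.55 kHz > fs/2 = 29.725 kHz, folds to fs − 38.55 kHz = 20.9 kHz.
131.05 kHz mod fs = 12.15 kHz.
12.15 kHz ≤ fs/2 = 29.725 kHz, appears at 12.15 kHz.
264 kHz mod fs = 26.2 kHz.
26.2 kHz ≤ fs/2 = 29.725 kHz, appears at 26.2 kHz.
106.75 kHz mod fs = 47.3 kHz.
47.3 kHz > fs/2 = 29.725 kHz, folds to fs − 47.3 kHz = 12.15 kHz.
Distinct values: {12.15 kHz, 20.9 kHz, 26.2 kHz}.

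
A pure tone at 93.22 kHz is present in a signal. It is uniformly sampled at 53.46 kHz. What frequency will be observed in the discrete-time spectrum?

93.22 kHz mod fs = 39.76 kHz.
39.76 kHz > fs/2 = 26.73 kHz, folds to fs − 39.76 kHz = 13.7 kHz.

13.7 kHz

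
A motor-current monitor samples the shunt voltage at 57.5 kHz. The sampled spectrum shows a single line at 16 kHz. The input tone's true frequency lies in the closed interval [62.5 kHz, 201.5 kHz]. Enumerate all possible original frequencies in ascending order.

Frequencies that alias to 16 kHz are k·fs ± 16 kHz for integer k ≥ 0.
k=0: 16 kHz.
k=1: 41.5 kHz, 73.5 kHz.
k=2: 99 kHz, 131 kHz.
k=3: 156.5 kHz, 188.5 kHz.
k=4: 214 kHz, 246 kHz.
Within [62.5 kHz, 201.5 kHz]: 73.5 kHz, 99 kHz, 131 kHz, 156.5 kHz, 188.5 kHz.

73.5 kHz, 99 kHz, 131 kHz, 156.5 kHz, 188.5 kHz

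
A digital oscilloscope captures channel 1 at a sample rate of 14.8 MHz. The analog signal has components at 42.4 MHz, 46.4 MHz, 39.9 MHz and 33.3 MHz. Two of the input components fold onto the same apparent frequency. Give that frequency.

2 MHz

fs/2 = 7.4 MHz.
42.4 MHz mod fs = 12.8 MHz.
12.8 MHz > fs/2 = 7.4 MHz, folds to fs − 12.8 MHz = 2 MHz.
46.4 MHz mod fs = 2 MHz.
2 MHz ≤ fs/2 = 7.4 MHz, appears at 2 MHz.
39.9 MHz mod fs = 10.3 MHz.
10.3 MHz > fs/2 = 7.4 MHz, folds to fs − 10.3 MHz = 4.5 MHz.
33.3 MHz mod fs = 3.7 MHz.
3.7 MHz ≤ fs/2 = 7.4 MHz, appears at 3.7 MHz.
42.4 MHz and 46.4 MHz both map to 2 MHz.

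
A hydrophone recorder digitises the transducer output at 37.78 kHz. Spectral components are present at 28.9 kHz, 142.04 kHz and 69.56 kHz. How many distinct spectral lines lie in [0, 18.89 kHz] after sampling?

3

fs/2 = 18.89 kHz.
28.9 kHz > fs/2 = 18.89 kHz, folds to fs − 28.9 kHz = 8.88 kHz.
142.04 kHz mod fs = 28.7 kHz.
28.7 kHz > fs/2 = 18.89 kHz, folds to fs − 28.7 kHz = 9.08 kHz.
69.56 kHz mod fs = 31.78 kHz.
31.78 kHz > fs/2 = 18.89 kHz, folds to fs − 31.78 kHz = 6 kHz.
Distinct values: {6 kHz, 8.88 kHz, 9.08 kHz} → 3.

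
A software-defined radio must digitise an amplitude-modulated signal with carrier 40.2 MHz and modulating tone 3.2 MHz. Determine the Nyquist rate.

86.8 MHz

AM sidebands sit at fc ± fm = 37 MHz and 43.4 MHz.
Highest-frequency component: 43.4 MHz.
Nyquist rate = 2 × 43.4 MHz = 86.8 MHz.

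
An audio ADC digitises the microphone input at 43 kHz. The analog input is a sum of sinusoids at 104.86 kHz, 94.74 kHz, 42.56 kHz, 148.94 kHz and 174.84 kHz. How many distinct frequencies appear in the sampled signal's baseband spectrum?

fs/2 = 21.5 kHz.
104.86 kHz mod fs = 18.86 kHz.
18.86 kHz ≤ fs/2 = 21.5 kHz, appears at 18.86 kHz.
94.74 kHz mod fs = 8.74 kHz.
8.74 kHz ≤ fs/2 = 21.5 kHz, appears at 8.74 kHz.
42.56 kHz > fs/2 = 21.5 kHz, folds to fs − 42.56 kHz = 0.44 kHz.
148.94 kHz mod fs = 19.94 kHz.
19.94 kHz ≤ fs/2 = 21.5 kHz, appears at 19.94 kHz.
174.84 kHz mod fs = 2.84 kHz.
2.84 kHz ≤ fs/2 = 21.5 kHz, appears at 2.84 kHz.
Distinct values: {0.44 kHz, 2.84 kHz, 8.74 kHz, 18.86 kHz, 19.94 kHz} → 5.

5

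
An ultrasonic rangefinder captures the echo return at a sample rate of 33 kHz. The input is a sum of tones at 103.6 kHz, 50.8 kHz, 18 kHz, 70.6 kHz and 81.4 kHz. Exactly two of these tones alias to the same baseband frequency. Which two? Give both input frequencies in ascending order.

70.6 kHz, 103.6 kHz

fs/2 = 16.5 kHz.
103.6 kHz mod fs = 4.6 kHz.
4.6 kHz ≤ fs/2 = 16.5 kHz, appears at 4.6 kHz.
50.8 kHz mod fs = 17.8 kHz.
17.8 kHz > fs/2 = 16.5 kHz, folds to fs − 17.8 kHz = 15.2 kHz.
18 kHz > fs/2 = 16.5 kHz, folds to fs − 18 kHz = 15 kHz.
70.6 kHz mod fs = 4.6 kHz.
4.6 kHz ≤ fs/2 = 16.5 kHz, appears at 4.6 kHz.
81.4 kHz mod fs = 15.4 kHz.
15.4 kHz ≤ fs/2 = 16.5 kHz, appears at 15.4 kHz.
70.6 kHz and 103.6 kHz both map to 4.6 kHz.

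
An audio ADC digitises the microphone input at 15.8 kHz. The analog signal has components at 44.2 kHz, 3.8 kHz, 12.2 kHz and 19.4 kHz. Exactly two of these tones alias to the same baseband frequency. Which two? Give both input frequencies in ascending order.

fs/2 = 7.9 kHz.
44.2 kHz mod fs = 12.6 kHz.
12.6 kHz > fs/2 = 7.9 kHz, folds to fs − 12.6 kHz = 3.2 kHz.
3.8 kHz ≤ fs/2 = 7.9 kHz, passes unchanged.
12.2 kHz > fs/2 = 7.9 kHz, folds to fs − 12.2 kHz = 3.6 kHz.
19.4 kHz mod fs = 3.6 kHz.
3.6 kHz ≤ fs/2 = 7.9 kHz, appears at 3.6 kHz.
12.2 kHz and 19.4 kHz both map to 3.6 kHz.

12.2 kHz, 19.4 kHz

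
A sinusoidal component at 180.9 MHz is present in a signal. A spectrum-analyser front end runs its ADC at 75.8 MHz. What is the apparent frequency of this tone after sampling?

180.9 MHz mod fs = 29.3 MHz.
29.3 MHz ≤ fs/2 = 37.9 MHz, appears at 29.3 MHz.

29.3 MHz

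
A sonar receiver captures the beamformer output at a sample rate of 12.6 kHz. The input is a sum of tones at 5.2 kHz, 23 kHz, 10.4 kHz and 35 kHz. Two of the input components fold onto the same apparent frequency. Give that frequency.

2.2 kHz

fs/2 = 6.3 kHz.
5.2 kHz ≤ fs/2 = 6.3 kHz, passes unchanged.
23 kHz mod fs = 10.4 kHz.
10.4 kHz > fs/2 = 6.3 kHz, folds to fs − 10.4 kHz = 2.2 kHz.
10.4 kHz > fs/2 = 6.3 kHz, folds to fs − 10.4 kHz = 2.2 kHz.
35 kHz mod fs = 9.8 kHz.
9.8 kHz > fs/2 = 6.3 kHz, folds to fs − 9.8 kHz = 2.8 kHz.
10.4 kHz and 23 kHz both map to 2.2 kHz.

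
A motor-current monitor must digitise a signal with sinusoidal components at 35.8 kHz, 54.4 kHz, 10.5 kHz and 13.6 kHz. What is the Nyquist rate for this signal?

108.8 kHz

Highest-frequency component: 54.4 kHz.
Nyquist rate = 2 × 54.4 kHz = 108.8 kHz.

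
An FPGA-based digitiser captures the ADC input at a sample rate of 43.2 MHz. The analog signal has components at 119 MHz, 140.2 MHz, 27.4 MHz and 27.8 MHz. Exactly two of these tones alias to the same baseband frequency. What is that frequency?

10.6 MHz

fs/2 = 21.6 MHz.
119 MHz mod fs = 32.6 MHz.
32.6 MHz > fs/2 = 21.6 MHz, folds to fs − 32.6 MHz = 10.6 MHz.
140.2 MHz mod fs = 10.6 MHz.
10.6 MHz ≤ fs/2 = 21.6 MHz, appears at 10.6 MHz.
27.4 MHz > fs/2 = 21.6 MHz, folds to fs − 27.4 MHz = 15.8 MHz.
27.8 MHz > fs/2 = 21.6 MHz, folds to fs − 27.8 MHz = 15.4 MHz.
119 MHz and 140.2 MHz both map to 10.6 MHz.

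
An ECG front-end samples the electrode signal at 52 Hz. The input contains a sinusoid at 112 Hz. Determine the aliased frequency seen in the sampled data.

112 Hz mod fs = 8 Hz.
8 Hz ≤ fs/2 = 26 Hz, appears at 8 Hz.

8 Hz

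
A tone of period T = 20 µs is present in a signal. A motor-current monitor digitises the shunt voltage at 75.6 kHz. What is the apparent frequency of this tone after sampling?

25.6 kHz

T = 20 µs → f = 1/T = 50 kHz.
50 kHz > fs/2 = 37.8 kHz, folds to fs − 50 kHz = 25.6 kHz.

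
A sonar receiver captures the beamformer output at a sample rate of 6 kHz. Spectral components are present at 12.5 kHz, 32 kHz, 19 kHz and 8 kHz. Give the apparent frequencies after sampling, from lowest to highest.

0.5 kHz, 1 kHz, 2 kHz

fs/2 = 3 kHz.
12.5 kHz mod fs = 0.5 kHz.
0.5 kHz ≤ fs/2 = 3 kHz, appears at 0.5 kHz.
32 kHz mod fs = 2 kHz.
2 kHz ≤ fs/2 = 3 kHz, appears at 2 kHz.
19 kHz mod fs = 1 kHz.
1 kHz ≤ fs/2 = 3 kHz, appears at 1 kHz.
8 kHz mod fs = 2 kHz.
2 kHz ≤ fs/2 = 3 kHz, appears at 2 kHz.
Distinct values: {0.5 kHz, 1 kHz, 2 kHz}.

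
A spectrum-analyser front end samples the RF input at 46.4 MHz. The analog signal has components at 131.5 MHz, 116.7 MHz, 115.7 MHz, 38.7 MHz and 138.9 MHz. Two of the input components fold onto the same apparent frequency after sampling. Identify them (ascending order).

fs/2 = 23.2 MHz.
131.5 MHz mod fs = 38.7 MHz.
38.7 MHz > fs/2 = 23.2 MHz, folds to fs − 38.7 MHz = 7.7 MHz.
116.7 MHz mod fs = 23.9 MHz.
23.9 MHz > fs/2 = 23.2 MHz, folds to fs − 23.9 MHz = 22.5 MHz.
115.7 MHz mod fs = 22.9 MHz.
22.9 MHz ≤ fs/2 = 23.2 MHz, appears at 22.9 MHz.
38.7 MHz > fs/2 = 23.2 MHz, folds to fs − 38.7 MHz = 7.7 MHz.
138.9 MHz mod fs = 46.1 MHz.
46.1 MHz > fs/2 = 23.2 MHz, folds to fs − 46.1 MHz = 0.3 MHz.
38.7 MHz and 131.5 MHz both map to 7.7 MHz.

38.7 MHz, 131.5 MHz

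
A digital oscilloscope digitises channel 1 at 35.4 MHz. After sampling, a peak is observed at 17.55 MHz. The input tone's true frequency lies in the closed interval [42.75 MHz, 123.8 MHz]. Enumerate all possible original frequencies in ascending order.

52.95 MHz, 53.25 MHz, 88.35 MHz, 88.65 MHz, 123.75 MHz

Frequencies that alias to 17.55 MHz are k·fs ± 17.55 MHz for integer k ≥ 0.
k=0: 17.55 MHz.
k=1: 17.85 MHz, 52.95 MHz.
k=2: 53.25 MHz, 88.35 MHz.
k=3: 88.65 MHz, 123.75 MHz.
k=4: 124.05 MHz, 159.15 MHz.
Within [42.75 MHz, 123.8 MHz]: 52.95 MHz, 53.25 MHz, 88.35 MHz, 88.65 MHz, 123.75 MHz.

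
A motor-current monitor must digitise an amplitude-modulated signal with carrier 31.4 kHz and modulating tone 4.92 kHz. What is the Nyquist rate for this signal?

AM sidebands sit at fc ± fm = 26.48 kHz and 36.32 kHz.
Highest-frequency component: 36.32 kHz.
Nyquist rate = 2 × 36.32 kHz = 72.64 kHz.

72.64 kHz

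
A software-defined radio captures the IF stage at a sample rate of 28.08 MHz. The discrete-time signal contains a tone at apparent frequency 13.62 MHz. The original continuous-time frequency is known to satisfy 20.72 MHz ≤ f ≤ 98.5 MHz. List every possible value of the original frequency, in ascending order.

Frequencies that alias to 13.62 MHz are k·fs ± 13.62 MHz for integer k ≥ 0.
k=0: 13.62 MHz.
k=1: 14.46 MHz, 41.7 MHz.
k=2: 42.54 MHz, 69.78 MHz.
k=3: 70.62 MHz, 97.86 MHz.
k=4: 98.7 MHz, 125.94 MHz.
Within [20.72 MHz, 98.5 MHz]: 41.7 MHz, 42.54 MHz, 69.78 MHz, 70.62 MHz, 97.86 MHz.

41.7 MHz, 42.54 MHz, 69.78 MHz, 70.62 MHz, 97.86 MHz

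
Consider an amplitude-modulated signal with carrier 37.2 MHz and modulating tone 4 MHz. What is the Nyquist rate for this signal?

AM sidebands sit at fc ± fm = 33.2 MHz and 41.2 MHz.
Highest-frequency component: 41.2 MHz.
Nyquist rate = 2 × 41.2 MHz = 82.4 MHz.

82.4 MHz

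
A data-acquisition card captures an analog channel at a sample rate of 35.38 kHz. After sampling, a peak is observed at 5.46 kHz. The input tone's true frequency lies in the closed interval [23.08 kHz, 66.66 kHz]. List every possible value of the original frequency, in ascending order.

Frequencies that alias to 5.46 kHz are k·fs ± 5.46 kHz for integer k ≥ 0.
k=0: 5.46 kHz.
k=1: 29.92 kHz, 40.84 kHz.
k=2: 65.3 kHz, 76.22 kHz.
k=3: 100.68 kHz, 111.6 kHz.
Within [23.08 kHz, 66.66 kHz]: 29.92 kHz, 40.84 kHz, 65.3 kHz.

29.92 kHz, 40.84 kHz, 65.3 kHz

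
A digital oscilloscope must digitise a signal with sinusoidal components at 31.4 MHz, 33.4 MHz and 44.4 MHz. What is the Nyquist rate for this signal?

88.8 MHz

Highest-frequency component: 44.4 MHz.
Nyquist rate = 2 × 44.4 MHz = 88.8 MHz.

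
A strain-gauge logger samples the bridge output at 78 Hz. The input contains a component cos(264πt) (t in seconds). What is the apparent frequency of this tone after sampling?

ω = 264π rad/s → f = ω/(2π) = 132 Hz.
132 Hz mod fs = 54 Hz.
54 Hz > fs/2 = 39 Hz, folds to fs − 54 Hz = 24 Hz.

24 Hz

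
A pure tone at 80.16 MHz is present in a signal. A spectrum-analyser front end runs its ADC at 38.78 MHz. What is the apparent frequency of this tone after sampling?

80.16 MHz mod fs = 2.6 MHz.
2.6 MHz ≤ fs/2 = 19.39 MHz, appears at 2.6 MHz.

2.6 MHz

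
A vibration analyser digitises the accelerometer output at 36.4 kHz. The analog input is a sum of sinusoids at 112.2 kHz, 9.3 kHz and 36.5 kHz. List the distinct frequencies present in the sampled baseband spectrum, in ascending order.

fs/2 = 18.2 kHz.
112.2 kHz mod fs = 3 kHz.
3 kHz ≤ fs/2 = 18.2 kHz, appears at 3 kHz.
9.3 kHz ≤ fs/2 = 18.2 kHz, passes unchanged.
36.5 kHz mod fs = 0.1 kHz.
0.1 kHz ≤ fs/2 = 18.2 kHz, appears at 0.1 kHz.
Distinct values: {0.1 kHz, 3 kHz, 9.3 kHz}.

0.1 kHz, 3 kHz, 9.3 kHz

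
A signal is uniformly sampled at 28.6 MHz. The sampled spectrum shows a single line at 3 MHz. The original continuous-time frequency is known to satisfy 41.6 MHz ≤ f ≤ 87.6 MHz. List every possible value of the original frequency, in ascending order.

54.2 MHz, 60.2 MHz, 82.8 MHz

Frequencies that alias to 3 MHz are k·fs ± 3 MHz for integer k ≥ 0.
k=0: 3 MHz.
k=1: 25.6 MHz, 31.6 MHz.
k=2: 54.2 MHz, 60.2 MHz.
k=3: 82.8 MHz, 88.8 MHz.
k=4: 111.4 MHz, 117.4 MHz.
Within [41.6 MHz, 87.6 MHz]: 54.2 MHz, 60.2 MHz, 82.8 MHz.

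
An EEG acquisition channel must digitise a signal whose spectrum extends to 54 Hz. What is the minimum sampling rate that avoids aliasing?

108 Hz

Nyquist rate = 2 × 54 Hz = 108 Hz.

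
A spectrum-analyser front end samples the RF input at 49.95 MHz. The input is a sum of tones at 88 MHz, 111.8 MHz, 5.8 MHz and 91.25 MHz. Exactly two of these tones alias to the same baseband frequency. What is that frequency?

11.9 MHz

fs/2 = 24.975 MHz.
88 MHz mod fs = 38.05 MHz.
38.05 MHz > fs/2 = 24.975 MHz, folds to fs − 38.05 MHz = 11.9 MHz.
111.8 MHz mod fs = 11.9 MHz.
11.9 MHz ≤ fs/2 = 24.975 MHz, appears at 11.9 MHz.
5.8 MHz ≤ fs/2 = 24.975 MHz, passes unchanged.
91.25 MHz mod fs = 41.3 MHz.
41.3 MHz > fs/2 = 24.975 MHz, folds to fs − 41.3 MHz = 8.65 MHz.
88 MHz and 111.8 MHz both map to 11.9 MHz.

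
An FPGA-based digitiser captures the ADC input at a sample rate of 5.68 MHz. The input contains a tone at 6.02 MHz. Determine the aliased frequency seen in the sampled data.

0.34 MHz

6.02 MHz mod fs = 0.34 MHz.
0.34 MHz ≤ fs/2 = 2.84 MHz, appears at 0.34 MHz.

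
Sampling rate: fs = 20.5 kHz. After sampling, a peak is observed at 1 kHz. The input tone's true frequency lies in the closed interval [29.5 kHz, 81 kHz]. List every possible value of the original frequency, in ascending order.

40 kHz, 42 kHz, 60.5 kHz, 62.5 kHz, 81 kHz

Frequencies that alias to 1 kHz are k·fs ± 1 kHz for integer k ≥ 0.
k=0: 1 kHz.
k=1: 19.5 kHz, 21.5 kHz.
k=2: 40 kHz, 42 kHz.
k=3: 60.5 kHz, 62.5 kHz.
k=4: 81 kHz, 83 kHz.
k=5: 101.5 kHz, 103.5 kHz.
Within [29.5 kHz, 81 kHz]: 40 kHz, 42 kHz, 60.5 kHz, 62.5 kHz, 81 kHz.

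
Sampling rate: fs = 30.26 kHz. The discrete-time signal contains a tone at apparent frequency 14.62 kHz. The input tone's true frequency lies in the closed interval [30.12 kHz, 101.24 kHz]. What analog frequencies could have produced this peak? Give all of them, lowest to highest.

44.88 kHz, 45.9 kHz, 75.14 kHz, 76.16 kHz

Frequencies that alias to 14.62 kHz are k·fs ± 14.62 kHz for integer k ≥ 0.
k=0: 14.62 kHz.
k=1: 15.64 kHz, 44.88 kHz.
k=2: 45.9 kHz, 75.14 kHz.
k=3: 76.16 kHz, 105.4 kHz.
k=4: 106.42 kHz, 135.66 kHz.
Within [30.12 kHz, 101.24 kHz]: 44.88 kHz, 45.9 kHz, 75.14 kHz, 76.16 kHz.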